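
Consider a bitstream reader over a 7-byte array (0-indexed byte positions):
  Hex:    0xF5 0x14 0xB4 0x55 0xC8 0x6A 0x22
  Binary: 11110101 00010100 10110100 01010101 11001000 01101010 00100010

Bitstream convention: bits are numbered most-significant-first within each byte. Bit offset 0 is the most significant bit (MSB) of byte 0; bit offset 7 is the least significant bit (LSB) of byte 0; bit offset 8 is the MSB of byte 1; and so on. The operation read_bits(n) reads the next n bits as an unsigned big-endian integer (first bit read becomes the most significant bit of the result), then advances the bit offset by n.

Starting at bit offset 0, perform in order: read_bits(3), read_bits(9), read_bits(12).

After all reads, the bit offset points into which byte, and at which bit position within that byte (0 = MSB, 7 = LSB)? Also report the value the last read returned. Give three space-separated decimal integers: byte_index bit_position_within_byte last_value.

Read 1: bits[0:3] width=3 -> value=7 (bin 111); offset now 3 = byte 0 bit 3; 53 bits remain
Read 2: bits[3:12] width=9 -> value=337 (bin 101010001); offset now 12 = byte 1 bit 4; 44 bits remain
Read 3: bits[12:24] width=12 -> value=1204 (bin 010010110100); offset now 24 = byte 3 bit 0; 32 bits remain

Answer: 3 0 1204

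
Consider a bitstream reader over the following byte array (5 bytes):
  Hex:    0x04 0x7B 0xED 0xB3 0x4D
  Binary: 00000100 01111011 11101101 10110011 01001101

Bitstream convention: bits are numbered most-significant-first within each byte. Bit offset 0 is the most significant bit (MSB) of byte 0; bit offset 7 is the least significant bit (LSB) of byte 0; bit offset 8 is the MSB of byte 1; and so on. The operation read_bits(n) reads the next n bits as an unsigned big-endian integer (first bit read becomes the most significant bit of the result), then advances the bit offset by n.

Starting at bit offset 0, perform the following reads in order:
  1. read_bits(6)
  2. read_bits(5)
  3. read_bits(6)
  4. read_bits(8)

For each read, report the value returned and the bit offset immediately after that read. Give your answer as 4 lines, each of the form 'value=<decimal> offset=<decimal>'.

Answer: value=1 offset=6
value=3 offset=11
value=55 offset=17
value=219 offset=25

Derivation:
Read 1: bits[0:6] width=6 -> value=1 (bin 000001); offset now 6 = byte 0 bit 6; 34 bits remain
Read 2: bits[6:11] width=5 -> value=3 (bin 00011); offset now 11 = byte 1 bit 3; 29 bits remain
Read 3: bits[11:17] width=6 -> value=55 (bin 110111); offset now 17 = byte 2 bit 1; 23 bits remain
Read 4: bits[17:25] width=8 -> value=219 (bin 11011011); offset now 25 = byte 3 bit 1; 15 bits remain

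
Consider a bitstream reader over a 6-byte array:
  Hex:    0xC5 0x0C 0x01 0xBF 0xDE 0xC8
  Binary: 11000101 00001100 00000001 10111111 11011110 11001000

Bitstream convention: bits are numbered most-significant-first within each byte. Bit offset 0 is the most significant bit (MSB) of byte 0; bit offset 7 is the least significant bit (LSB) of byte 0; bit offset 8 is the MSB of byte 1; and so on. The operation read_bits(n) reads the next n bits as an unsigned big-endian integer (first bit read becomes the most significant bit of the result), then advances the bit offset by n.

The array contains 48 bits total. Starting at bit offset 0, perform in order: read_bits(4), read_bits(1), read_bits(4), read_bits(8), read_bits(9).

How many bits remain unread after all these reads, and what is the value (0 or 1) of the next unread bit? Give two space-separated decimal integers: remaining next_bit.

Answer: 22 1

Derivation:
Read 1: bits[0:4] width=4 -> value=12 (bin 1100); offset now 4 = byte 0 bit 4; 44 bits remain
Read 2: bits[4:5] width=1 -> value=0 (bin 0); offset now 5 = byte 0 bit 5; 43 bits remain
Read 3: bits[5:9] width=4 -> value=10 (bin 1010); offset now 9 = byte 1 bit 1; 39 bits remain
Read 4: bits[9:17] width=8 -> value=24 (bin 00011000); offset now 17 = byte 2 bit 1; 31 bits remain
Read 5: bits[17:26] width=9 -> value=6 (bin 000000110); offset now 26 = byte 3 bit 2; 22 bits remain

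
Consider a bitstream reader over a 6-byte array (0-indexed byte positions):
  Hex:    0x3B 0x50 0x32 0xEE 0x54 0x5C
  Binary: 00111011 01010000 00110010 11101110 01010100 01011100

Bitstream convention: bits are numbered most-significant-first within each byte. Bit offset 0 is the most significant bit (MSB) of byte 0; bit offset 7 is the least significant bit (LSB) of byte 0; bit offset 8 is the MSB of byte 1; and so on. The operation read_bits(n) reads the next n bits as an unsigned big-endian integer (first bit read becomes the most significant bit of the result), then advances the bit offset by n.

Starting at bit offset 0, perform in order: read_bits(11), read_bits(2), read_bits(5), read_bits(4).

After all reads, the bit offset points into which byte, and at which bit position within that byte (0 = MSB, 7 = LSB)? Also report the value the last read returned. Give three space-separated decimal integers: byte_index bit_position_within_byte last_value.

Answer: 2 6 12

Derivation:
Read 1: bits[0:11] width=11 -> value=474 (bin 00111011010); offset now 11 = byte 1 bit 3; 37 bits remain
Read 2: bits[11:13] width=2 -> value=2 (bin 10); offset now 13 = byte 1 bit 5; 35 bits remain
Read 3: bits[13:18] width=5 -> value=0 (bin 00000); offset now 18 = byte 2 bit 2; 30 bits remain
Read 4: bits[18:22] width=4 -> value=12 (bin 1100); offset now 22 = byte 2 bit 6; 26 bits remain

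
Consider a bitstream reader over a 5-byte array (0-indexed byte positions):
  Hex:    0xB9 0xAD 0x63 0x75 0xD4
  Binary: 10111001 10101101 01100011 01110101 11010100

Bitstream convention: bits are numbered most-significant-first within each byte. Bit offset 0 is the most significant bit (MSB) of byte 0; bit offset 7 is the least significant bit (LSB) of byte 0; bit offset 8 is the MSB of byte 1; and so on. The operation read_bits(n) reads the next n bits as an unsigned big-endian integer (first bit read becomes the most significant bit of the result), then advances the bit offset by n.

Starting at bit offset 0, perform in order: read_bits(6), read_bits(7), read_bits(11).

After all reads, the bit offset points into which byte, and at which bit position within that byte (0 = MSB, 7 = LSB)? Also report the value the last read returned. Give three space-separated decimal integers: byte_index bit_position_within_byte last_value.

Read 1: bits[0:6] width=6 -> value=46 (bin 101110); offset now 6 = byte 0 bit 6; 34 bits remain
Read 2: bits[6:13] width=7 -> value=53 (bin 0110101); offset now 13 = byte 1 bit 5; 27 bits remain
Read 3: bits[13:24] width=11 -> value=1379 (bin 10101100011); offset now 24 = byte 3 bit 0; 16 bits remain

Answer: 3 0 1379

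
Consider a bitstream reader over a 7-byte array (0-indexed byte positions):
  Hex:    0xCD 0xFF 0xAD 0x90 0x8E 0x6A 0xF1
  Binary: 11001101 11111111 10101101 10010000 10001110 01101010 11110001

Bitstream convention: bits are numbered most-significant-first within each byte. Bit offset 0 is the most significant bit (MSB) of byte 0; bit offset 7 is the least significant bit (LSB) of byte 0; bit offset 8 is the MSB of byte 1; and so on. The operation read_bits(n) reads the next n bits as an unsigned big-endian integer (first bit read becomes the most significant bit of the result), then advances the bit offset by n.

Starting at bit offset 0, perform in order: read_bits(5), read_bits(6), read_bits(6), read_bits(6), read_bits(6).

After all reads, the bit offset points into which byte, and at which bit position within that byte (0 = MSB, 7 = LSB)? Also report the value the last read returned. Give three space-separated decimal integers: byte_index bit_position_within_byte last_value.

Read 1: bits[0:5] width=5 -> value=25 (bin 11001); offset now 5 = byte 0 bit 5; 51 bits remain
Read 2: bits[5:11] width=6 -> value=47 (bin 101111); offset now 11 = byte 1 bit 3; 45 bits remain
Read 3: bits[11:17] width=6 -> value=63 (bin 111111); offset now 17 = byte 2 bit 1; 39 bits remain
Read 4: bits[17:23] width=6 -> value=22 (bin 010110); offset now 23 = byte 2 bit 7; 33 bits remain
Read 5: bits[23:29] width=6 -> value=50 (bin 110010); offset now 29 = byte 3 bit 5; 27 bits remain

Answer: 3 5 50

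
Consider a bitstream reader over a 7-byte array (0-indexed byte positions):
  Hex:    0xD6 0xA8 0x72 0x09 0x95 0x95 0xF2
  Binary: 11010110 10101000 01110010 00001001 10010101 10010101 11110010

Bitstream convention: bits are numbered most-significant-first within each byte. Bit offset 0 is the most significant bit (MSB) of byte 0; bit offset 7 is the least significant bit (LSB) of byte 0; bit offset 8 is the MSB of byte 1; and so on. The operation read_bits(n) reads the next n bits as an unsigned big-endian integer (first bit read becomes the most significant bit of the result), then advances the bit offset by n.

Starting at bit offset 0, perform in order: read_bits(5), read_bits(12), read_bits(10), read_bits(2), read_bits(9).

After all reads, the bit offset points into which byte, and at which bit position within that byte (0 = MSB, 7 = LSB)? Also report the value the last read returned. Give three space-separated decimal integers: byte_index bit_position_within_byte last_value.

Answer: 4 6 101

Derivation:
Read 1: bits[0:5] width=5 -> value=26 (bin 11010); offset now 5 = byte 0 bit 5; 51 bits remain
Read 2: bits[5:17] width=12 -> value=3408 (bin 110101010000); offset now 17 = byte 2 bit 1; 39 bits remain
Read 3: bits[17:27] width=10 -> value=912 (bin 1110010000); offset now 27 = byte 3 bit 3; 29 bits remain
Read 4: bits[27:29] width=2 -> value=1 (bin 01); offset now 29 = byte 3 bit 5; 27 bits remain
Read 5: bits[29:38] width=9 -> value=101 (bin 001100101); offset now 38 = byte 4 bit 6; 18 bits remain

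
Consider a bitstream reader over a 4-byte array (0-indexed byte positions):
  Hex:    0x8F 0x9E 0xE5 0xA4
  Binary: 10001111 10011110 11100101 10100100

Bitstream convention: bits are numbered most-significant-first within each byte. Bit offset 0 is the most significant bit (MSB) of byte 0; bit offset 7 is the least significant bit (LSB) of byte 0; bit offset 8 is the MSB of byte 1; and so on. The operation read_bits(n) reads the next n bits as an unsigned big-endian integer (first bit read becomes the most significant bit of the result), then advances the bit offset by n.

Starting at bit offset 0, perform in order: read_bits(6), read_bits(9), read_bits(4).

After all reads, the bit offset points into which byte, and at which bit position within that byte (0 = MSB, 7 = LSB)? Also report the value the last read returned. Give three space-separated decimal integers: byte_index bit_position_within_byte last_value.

Read 1: bits[0:6] width=6 -> value=35 (bin 100011); offset now 6 = byte 0 bit 6; 26 bits remain
Read 2: bits[6:15] width=9 -> value=463 (bin 111001111); offset now 15 = byte 1 bit 7; 17 bits remain
Read 3: bits[15:19] width=4 -> value=7 (bin 0111); offset now 19 = byte 2 bit 3; 13 bits remain

Answer: 2 3 7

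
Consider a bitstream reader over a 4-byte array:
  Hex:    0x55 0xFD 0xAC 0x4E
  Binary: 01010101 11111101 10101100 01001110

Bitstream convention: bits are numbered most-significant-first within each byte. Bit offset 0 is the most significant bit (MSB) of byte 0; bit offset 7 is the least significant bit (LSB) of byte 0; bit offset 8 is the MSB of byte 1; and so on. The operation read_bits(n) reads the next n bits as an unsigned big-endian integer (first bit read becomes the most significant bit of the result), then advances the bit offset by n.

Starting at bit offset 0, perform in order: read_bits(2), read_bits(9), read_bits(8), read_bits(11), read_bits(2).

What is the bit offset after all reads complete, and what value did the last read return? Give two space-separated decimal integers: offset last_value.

Answer: 32 2

Derivation:
Read 1: bits[0:2] width=2 -> value=1 (bin 01); offset now 2 = byte 0 bit 2; 30 bits remain
Read 2: bits[2:11] width=9 -> value=175 (bin 010101111); offset now 11 = byte 1 bit 3; 21 bits remain
Read 3: bits[11:19] width=8 -> value=237 (bin 11101101); offset now 19 = byte 2 bit 3; 13 bits remain
Read 4: bits[19:30] width=11 -> value=787 (bin 01100010011); offset now 30 = byte 3 bit 6; 2 bits remain
Read 5: bits[30:32] width=2 -> value=2 (bin 10); offset now 32 = byte 4 bit 0; 0 bits remain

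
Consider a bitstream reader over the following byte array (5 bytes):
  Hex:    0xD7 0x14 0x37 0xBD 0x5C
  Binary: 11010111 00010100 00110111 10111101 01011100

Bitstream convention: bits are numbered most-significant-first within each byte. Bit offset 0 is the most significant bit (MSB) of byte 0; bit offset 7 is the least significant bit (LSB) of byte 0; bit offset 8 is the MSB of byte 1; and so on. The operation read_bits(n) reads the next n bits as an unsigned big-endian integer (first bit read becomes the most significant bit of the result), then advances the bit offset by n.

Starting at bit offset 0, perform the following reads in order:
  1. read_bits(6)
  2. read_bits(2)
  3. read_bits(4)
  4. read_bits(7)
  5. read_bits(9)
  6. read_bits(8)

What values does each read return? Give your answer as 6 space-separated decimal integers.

Read 1: bits[0:6] width=6 -> value=53 (bin 110101); offset now 6 = byte 0 bit 6; 34 bits remain
Read 2: bits[6:8] width=2 -> value=3 (bin 11); offset now 8 = byte 1 bit 0; 32 bits remain
Read 3: bits[8:12] width=4 -> value=1 (bin 0001); offset now 12 = byte 1 bit 4; 28 bits remain
Read 4: bits[12:19] width=7 -> value=33 (bin 0100001); offset now 19 = byte 2 bit 3; 21 bits remain
Read 5: bits[19:28] width=9 -> value=379 (bin 101111011); offset now 28 = byte 3 bit 4; 12 bits remain
Read 6: bits[28:36] width=8 -> value=213 (bin 11010101); offset now 36 = byte 4 bit 4; 4 bits remain

Answer: 53 3 1 33 379 213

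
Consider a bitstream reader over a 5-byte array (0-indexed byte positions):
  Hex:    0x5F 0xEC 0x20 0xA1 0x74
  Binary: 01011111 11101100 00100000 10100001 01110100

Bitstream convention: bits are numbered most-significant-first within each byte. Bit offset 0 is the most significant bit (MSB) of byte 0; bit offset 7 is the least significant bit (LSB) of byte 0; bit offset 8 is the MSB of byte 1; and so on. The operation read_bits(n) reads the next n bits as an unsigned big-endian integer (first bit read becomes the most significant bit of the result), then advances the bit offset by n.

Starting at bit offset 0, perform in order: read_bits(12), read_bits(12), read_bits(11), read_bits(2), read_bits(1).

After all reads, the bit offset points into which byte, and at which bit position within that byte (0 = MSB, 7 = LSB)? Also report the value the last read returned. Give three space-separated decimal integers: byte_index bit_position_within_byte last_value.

Answer: 4 6 1

Derivation:
Read 1: bits[0:12] width=12 -> value=1534 (bin 010111111110); offset now 12 = byte 1 bit 4; 28 bits remain
Read 2: bits[12:24] width=12 -> value=3104 (bin 110000100000); offset now 24 = byte 3 bit 0; 16 bits remain
Read 3: bits[24:35] width=11 -> value=1291 (bin 10100001011); offset now 35 = byte 4 bit 3; 5 bits remain
Read 4: bits[35:37] width=2 -> value=2 (bin 10); offset now 37 = byte 4 bit 5; 3 bits remain
Read 5: bits[37:38] width=1 -> value=1 (bin 1); offset now 38 = byte 4 bit 6; 2 bits remain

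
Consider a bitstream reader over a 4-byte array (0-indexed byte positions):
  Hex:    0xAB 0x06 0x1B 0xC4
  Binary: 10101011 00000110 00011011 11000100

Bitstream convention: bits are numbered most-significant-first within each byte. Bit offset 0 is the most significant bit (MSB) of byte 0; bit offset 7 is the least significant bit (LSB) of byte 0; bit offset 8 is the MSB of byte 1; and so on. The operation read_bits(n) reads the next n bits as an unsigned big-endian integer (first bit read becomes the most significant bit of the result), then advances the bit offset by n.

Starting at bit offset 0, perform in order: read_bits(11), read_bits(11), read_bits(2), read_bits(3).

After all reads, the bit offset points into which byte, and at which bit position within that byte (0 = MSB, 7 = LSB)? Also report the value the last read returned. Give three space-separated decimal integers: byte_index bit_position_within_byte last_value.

Answer: 3 3 6

Derivation:
Read 1: bits[0:11] width=11 -> value=1368 (bin 10101011000); offset now 11 = byte 1 bit 3; 21 bits remain
Read 2: bits[11:22] width=11 -> value=390 (bin 00110000110); offset now 22 = byte 2 bit 6; 10 bits remain
Read 3: bits[22:24] width=2 -> value=3 (bin 11); offset now 24 = byte 3 bit 0; 8 bits remain
Read 4: bits[24:27] width=3 -> value=6 (bin 110); offset now 27 = byte 3 bit 3; 5 bits remain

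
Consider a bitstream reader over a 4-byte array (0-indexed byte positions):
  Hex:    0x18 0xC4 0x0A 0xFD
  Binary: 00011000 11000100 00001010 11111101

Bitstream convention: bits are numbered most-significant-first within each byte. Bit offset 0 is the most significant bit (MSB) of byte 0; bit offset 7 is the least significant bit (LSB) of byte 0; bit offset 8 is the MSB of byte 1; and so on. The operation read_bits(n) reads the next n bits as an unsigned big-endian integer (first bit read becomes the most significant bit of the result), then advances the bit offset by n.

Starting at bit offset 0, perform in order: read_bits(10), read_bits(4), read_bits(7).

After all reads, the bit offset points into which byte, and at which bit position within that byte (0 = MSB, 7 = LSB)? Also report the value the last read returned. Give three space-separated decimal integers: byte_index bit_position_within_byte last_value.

Answer: 2 5 1

Derivation:
Read 1: bits[0:10] width=10 -> value=99 (bin 0001100011); offset now 10 = byte 1 bit 2; 22 bits remain
Read 2: bits[10:14] width=4 -> value=1 (bin 0001); offset now 14 = byte 1 bit 6; 18 bits remain
Read 3: bits[14:21] width=7 -> value=1 (bin 0000001); offset now 21 = byte 2 bit 5; 11 bits remain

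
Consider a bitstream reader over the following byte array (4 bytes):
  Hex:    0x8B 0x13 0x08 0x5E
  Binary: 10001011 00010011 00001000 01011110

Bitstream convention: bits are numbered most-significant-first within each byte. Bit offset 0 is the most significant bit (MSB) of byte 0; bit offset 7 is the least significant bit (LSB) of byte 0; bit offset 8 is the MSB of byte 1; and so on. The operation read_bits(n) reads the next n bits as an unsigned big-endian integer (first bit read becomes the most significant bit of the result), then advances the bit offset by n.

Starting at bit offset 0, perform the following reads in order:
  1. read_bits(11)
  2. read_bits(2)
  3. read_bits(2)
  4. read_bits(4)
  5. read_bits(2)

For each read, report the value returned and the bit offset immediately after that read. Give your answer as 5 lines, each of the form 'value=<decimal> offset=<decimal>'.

Answer: value=1112 offset=11
value=2 offset=13
value=1 offset=15
value=8 offset=19
value=1 offset=21

Derivation:
Read 1: bits[0:11] width=11 -> value=1112 (bin 10001011000); offset now 11 = byte 1 bit 3; 21 bits remain
Read 2: bits[11:13] width=2 -> value=2 (bin 10); offset now 13 = byte 1 bit 5; 19 bits remain
Read 3: bits[13:15] width=2 -> value=1 (bin 01); offset now 15 = byte 1 bit 7; 17 bits remain
Read 4: bits[15:19] width=4 -> value=8 (bin 1000); offset now 19 = byte 2 bit 3; 13 bits remain
Read 5: bits[19:21] width=2 -> value=1 (bin 01); offset now 21 = byte 2 bit 5; 11 bits remain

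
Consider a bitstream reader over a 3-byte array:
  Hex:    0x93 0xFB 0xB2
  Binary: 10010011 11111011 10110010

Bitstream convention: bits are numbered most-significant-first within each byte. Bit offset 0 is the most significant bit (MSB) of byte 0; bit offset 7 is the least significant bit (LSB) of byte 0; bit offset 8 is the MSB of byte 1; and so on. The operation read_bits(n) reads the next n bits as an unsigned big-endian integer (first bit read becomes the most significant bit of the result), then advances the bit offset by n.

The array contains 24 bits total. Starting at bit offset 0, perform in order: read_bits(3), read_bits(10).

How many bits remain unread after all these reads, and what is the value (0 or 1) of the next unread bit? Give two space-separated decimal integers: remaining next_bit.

Answer: 11 0

Derivation:
Read 1: bits[0:3] width=3 -> value=4 (bin 100); offset now 3 = byte 0 bit 3; 21 bits remain
Read 2: bits[3:13] width=10 -> value=639 (bin 1001111111); offset now 13 = byte 1 bit 5; 11 bits remain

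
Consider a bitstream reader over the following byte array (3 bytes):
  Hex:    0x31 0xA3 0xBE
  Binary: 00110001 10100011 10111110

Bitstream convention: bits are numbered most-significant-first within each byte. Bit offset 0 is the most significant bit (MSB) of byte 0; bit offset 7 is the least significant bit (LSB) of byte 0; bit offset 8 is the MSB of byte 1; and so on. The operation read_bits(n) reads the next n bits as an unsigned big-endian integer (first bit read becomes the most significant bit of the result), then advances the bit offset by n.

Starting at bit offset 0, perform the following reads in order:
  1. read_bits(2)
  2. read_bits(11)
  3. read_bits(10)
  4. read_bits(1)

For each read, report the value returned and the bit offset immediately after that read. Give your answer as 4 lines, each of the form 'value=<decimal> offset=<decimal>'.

Read 1: bits[0:2] width=2 -> value=0 (bin 00); offset now 2 = byte 0 bit 2; 22 bits remain
Read 2: bits[2:13] width=11 -> value=1588 (bin 11000110100); offset now 13 = byte 1 bit 5; 11 bits remain
Read 3: bits[13:23] width=10 -> value=479 (bin 0111011111); offset now 23 = byte 2 bit 7; 1 bits remain
Read 4: bits[23:24] width=1 -> value=0 (bin 0); offset now 24 = byte 3 bit 0; 0 bits remain

Answer: value=0 offset=2
value=1588 offset=13
value=479 offset=23
value=0 offset=24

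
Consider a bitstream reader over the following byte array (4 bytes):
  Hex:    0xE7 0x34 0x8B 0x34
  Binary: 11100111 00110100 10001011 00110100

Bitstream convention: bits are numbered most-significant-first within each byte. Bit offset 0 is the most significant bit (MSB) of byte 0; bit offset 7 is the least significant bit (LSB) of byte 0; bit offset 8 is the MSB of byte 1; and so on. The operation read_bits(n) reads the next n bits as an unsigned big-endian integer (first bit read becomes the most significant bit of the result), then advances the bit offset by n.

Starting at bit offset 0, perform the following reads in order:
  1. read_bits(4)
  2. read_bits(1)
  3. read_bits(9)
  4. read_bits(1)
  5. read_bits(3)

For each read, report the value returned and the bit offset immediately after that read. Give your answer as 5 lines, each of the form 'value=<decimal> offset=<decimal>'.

Answer: value=14 offset=4
value=0 offset=5
value=461 offset=14
value=0 offset=15
value=2 offset=18

Derivation:
Read 1: bits[0:4] width=4 -> value=14 (bin 1110); offset now 4 = byte 0 bit 4; 28 bits remain
Read 2: bits[4:5] width=1 -> value=0 (bin 0); offset now 5 = byte 0 bit 5; 27 bits remain
Read 3: bits[5:14] width=9 -> value=461 (bin 111001101); offset now 14 = byte 1 bit 6; 18 bits remain
Read 4: bits[14:15] width=1 -> value=0 (bin 0); offset now 15 = byte 1 bit 7; 17 bits remain
Read 5: bits[15:18] width=3 -> value=2 (bin 010); offset now 18 = byte 2 bit 2; 14 bits remain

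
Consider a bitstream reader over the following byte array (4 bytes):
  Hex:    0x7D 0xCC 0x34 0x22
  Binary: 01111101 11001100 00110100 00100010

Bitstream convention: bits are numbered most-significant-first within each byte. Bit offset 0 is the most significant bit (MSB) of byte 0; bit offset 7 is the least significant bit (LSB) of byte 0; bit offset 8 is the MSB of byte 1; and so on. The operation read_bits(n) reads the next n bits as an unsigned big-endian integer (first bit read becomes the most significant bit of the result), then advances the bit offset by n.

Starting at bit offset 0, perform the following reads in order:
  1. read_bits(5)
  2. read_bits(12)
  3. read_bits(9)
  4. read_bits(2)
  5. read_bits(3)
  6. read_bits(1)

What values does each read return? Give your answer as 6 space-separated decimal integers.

Answer: 15 2968 208 2 1 0

Derivation:
Read 1: bits[0:5] width=5 -> value=15 (bin 01111); offset now 5 = byte 0 bit 5; 27 bits remain
Read 2: bits[5:17] width=12 -> value=2968 (bin 101110011000); offset now 17 = byte 2 bit 1; 15 bits remain
Read 3: bits[17:26] width=9 -> value=208 (bin 011010000); offset now 26 = byte 3 bit 2; 6 bits remain
Read 4: bits[26:28] width=2 -> value=2 (bin 10); offset now 28 = byte 3 bit 4; 4 bits remain
Read 5: bits[28:31] width=3 -> value=1 (bin 001); offset now 31 = byte 3 bit 7; 1 bits remain
Read 6: bits[31:32] width=1 -> value=0 (bin 0); offset now 32 = byte 4 bit 0; 0 bits remain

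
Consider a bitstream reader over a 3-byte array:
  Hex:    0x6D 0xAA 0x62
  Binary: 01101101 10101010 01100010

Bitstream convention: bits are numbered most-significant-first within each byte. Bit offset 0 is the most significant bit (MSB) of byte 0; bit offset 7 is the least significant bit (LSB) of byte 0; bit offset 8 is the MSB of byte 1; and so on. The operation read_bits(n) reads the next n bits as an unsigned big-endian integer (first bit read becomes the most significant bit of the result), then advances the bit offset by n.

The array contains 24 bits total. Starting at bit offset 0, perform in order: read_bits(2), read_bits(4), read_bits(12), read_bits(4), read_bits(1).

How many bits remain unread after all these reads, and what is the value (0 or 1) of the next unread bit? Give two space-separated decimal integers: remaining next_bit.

Read 1: bits[0:2] width=2 -> value=1 (bin 01); offset now 2 = byte 0 bit 2; 22 bits remain
Read 2: bits[2:6] width=4 -> value=11 (bin 1011); offset now 6 = byte 0 bit 6; 18 bits remain
Read 3: bits[6:18] width=12 -> value=1705 (bin 011010101001); offset now 18 = byte 2 bit 2; 6 bits remain
Read 4: bits[18:22] width=4 -> value=8 (bin 1000); offset now 22 = byte 2 bit 6; 2 bits remain
Read 5: bits[22:23] width=1 -> value=1 (bin 1); offset now 23 = byte 2 bit 7; 1 bits remain

Answer: 1 0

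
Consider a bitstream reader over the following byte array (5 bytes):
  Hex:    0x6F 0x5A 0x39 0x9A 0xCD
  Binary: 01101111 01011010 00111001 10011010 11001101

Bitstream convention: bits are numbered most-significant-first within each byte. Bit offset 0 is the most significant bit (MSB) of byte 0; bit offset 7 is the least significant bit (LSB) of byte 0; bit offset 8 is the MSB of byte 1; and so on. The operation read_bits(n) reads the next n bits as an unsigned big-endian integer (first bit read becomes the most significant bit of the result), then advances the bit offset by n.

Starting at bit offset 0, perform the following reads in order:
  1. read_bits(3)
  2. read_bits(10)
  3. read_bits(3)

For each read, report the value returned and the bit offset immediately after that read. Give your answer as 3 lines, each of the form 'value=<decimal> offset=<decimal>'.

Read 1: bits[0:3] width=3 -> value=3 (bin 011); offset now 3 = byte 0 bit 3; 37 bits remain
Read 2: bits[3:13] width=10 -> value=491 (bin 0111101011); offset now 13 = byte 1 bit 5; 27 bits remain
Read 3: bits[13:16] width=3 -> value=2 (bin 010); offset now 16 = byte 2 bit 0; 24 bits remain

Answer: value=3 offset=3
value=491 offset=13
value=2 offset=16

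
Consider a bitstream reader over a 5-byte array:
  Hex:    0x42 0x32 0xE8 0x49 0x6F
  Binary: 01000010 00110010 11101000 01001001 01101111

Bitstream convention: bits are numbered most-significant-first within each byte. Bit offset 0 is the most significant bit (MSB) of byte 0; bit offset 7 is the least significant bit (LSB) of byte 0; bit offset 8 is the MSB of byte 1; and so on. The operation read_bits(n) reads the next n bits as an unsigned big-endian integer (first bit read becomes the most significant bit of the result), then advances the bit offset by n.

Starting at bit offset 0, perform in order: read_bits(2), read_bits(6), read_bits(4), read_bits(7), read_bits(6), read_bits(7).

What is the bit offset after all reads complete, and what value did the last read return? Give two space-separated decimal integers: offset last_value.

Read 1: bits[0:2] width=2 -> value=1 (bin 01); offset now 2 = byte 0 bit 2; 38 bits remain
Read 2: bits[2:8] width=6 -> value=2 (bin 000010); offset now 8 = byte 1 bit 0; 32 bits remain
Read 3: bits[8:12] width=4 -> value=3 (bin 0011); offset now 12 = byte 1 bit 4; 28 bits remain
Read 4: bits[12:19] width=7 -> value=23 (bin 0010111); offset now 19 = byte 2 bit 3; 21 bits remain
Read 5: bits[19:25] width=6 -> value=16 (bin 010000); offset now 25 = byte 3 bit 1; 15 bits remain
Read 6: bits[25:32] width=7 -> value=73 (bin 1001001); offset now 32 = byte 4 bit 0; 8 bits remain

Answer: 32 73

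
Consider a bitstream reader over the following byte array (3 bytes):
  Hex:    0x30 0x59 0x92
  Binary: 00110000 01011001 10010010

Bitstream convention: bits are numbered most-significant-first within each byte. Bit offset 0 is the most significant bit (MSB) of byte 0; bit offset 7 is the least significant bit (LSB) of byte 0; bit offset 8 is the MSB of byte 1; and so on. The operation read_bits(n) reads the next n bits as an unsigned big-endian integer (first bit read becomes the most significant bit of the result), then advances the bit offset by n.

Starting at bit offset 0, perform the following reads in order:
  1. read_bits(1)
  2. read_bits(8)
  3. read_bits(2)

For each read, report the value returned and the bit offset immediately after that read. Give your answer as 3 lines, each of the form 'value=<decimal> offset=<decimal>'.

Read 1: bits[0:1] width=1 -> value=0 (bin 0); offset now 1 = byte 0 bit 1; 23 bits remain
Read 2: bits[1:9] width=8 -> value=96 (bin 01100000); offset now 9 = byte 1 bit 1; 15 bits remain
Read 3: bits[9:11] width=2 -> value=2 (bin 10); offset now 11 = byte 1 bit 3; 13 bits remain

Answer: value=0 offset=1
value=96 offset=9
value=2 offset=11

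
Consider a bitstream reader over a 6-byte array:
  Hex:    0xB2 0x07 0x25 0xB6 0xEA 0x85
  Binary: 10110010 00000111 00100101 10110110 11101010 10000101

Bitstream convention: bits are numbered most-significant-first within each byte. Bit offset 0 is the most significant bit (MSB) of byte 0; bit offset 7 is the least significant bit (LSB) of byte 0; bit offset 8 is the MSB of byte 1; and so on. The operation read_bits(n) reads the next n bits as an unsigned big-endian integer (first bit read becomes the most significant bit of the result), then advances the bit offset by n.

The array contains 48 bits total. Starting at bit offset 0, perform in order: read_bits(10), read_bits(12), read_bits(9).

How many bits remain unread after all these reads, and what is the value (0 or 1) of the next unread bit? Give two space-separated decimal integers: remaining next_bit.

Read 1: bits[0:10] width=10 -> value=712 (bin 1011001000); offset now 10 = byte 1 bit 2; 38 bits remain
Read 2: bits[10:22] width=12 -> value=457 (bin 000111001001); offset now 22 = byte 2 bit 6; 26 bits remain
Read 3: bits[22:31] width=9 -> value=219 (bin 011011011); offset now 31 = byte 3 bit 7; 17 bits remain

Answer: 17 0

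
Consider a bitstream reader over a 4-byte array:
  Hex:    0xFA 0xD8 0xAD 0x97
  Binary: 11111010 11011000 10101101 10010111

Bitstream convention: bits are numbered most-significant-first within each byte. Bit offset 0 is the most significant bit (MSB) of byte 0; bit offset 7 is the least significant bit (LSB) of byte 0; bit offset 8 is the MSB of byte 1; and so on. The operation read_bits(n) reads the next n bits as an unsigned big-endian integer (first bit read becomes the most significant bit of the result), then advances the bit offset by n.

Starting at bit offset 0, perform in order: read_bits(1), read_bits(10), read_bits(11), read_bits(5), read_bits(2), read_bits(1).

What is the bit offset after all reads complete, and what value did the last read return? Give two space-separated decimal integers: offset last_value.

Read 1: bits[0:1] width=1 -> value=1 (bin 1); offset now 1 = byte 0 bit 1; 31 bits remain
Read 2: bits[1:11] width=10 -> value=982 (bin 1111010110); offset now 11 = byte 1 bit 3; 21 bits remain
Read 3: bits[11:22] width=11 -> value=1579 (bin 11000101011); offset now 22 = byte 2 bit 6; 10 bits remain
Read 4: bits[22:27] width=5 -> value=12 (bin 01100); offset now 27 = byte 3 bit 3; 5 bits remain
Read 5: bits[27:29] width=2 -> value=2 (bin 10); offset now 29 = byte 3 bit 5; 3 bits remain
Read 6: bits[29:30] width=1 -> value=1 (bin 1); offset now 30 = byte 3 bit 6; 2 bits remain

Answer: 30 1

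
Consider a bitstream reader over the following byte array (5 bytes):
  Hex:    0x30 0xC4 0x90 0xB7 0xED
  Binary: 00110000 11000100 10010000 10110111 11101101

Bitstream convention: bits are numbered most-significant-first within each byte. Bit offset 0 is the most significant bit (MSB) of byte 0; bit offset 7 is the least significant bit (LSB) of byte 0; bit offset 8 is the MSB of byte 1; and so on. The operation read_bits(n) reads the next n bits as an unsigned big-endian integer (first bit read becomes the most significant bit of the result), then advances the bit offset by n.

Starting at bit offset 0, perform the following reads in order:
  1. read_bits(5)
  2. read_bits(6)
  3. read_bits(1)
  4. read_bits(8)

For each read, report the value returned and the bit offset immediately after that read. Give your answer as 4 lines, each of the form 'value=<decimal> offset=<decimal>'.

Answer: value=6 offset=5
value=6 offset=11
value=0 offset=12
value=73 offset=20

Derivation:
Read 1: bits[0:5] width=5 -> value=6 (bin 00110); offset now 5 = byte 0 bit 5; 35 bits remain
Read 2: bits[5:11] width=6 -> value=6 (bin 000110); offset now 11 = byte 1 bit 3; 29 bits remain
Read 3: bits[11:12] width=1 -> value=0 (bin 0); offset now 12 = byte 1 bit 4; 28 bits remain
Read 4: bits[12:20] width=8 -> value=73 (bin 01001001); offset now 20 = byte 2 bit 4; 20 bits remain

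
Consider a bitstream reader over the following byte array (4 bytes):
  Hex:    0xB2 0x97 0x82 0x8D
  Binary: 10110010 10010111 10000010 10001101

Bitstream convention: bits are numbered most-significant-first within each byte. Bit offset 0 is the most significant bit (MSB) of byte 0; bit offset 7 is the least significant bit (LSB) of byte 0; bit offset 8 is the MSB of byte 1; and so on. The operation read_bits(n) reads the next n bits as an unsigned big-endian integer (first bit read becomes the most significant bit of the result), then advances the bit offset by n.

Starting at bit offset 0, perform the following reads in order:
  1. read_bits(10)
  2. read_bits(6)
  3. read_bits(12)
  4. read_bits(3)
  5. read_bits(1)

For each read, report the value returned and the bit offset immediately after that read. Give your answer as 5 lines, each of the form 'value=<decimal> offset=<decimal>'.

Read 1: bits[0:10] width=10 -> value=714 (bin 1011001010); offset now 10 = byte 1 bit 2; 22 bits remain
Read 2: bits[10:16] width=6 -> value=23 (bin 010111); offset now 16 = byte 2 bit 0; 16 bits remain
Read 3: bits[16:28] width=12 -> value=2088 (bin 100000101000); offset now 28 = byte 3 bit 4; 4 bits remain
Read 4: bits[28:31] width=3 -> value=6 (bin 110); offset now 31 = byte 3 bit 7; 1 bits remain
Read 5: bits[31:32] width=1 -> value=1 (bin 1); offset now 32 = byte 4 bit 0; 0 bits remain

Answer: value=714 offset=10
value=23 offset=16
value=2088 offset=28
value=6 offset=31
value=1 offset=32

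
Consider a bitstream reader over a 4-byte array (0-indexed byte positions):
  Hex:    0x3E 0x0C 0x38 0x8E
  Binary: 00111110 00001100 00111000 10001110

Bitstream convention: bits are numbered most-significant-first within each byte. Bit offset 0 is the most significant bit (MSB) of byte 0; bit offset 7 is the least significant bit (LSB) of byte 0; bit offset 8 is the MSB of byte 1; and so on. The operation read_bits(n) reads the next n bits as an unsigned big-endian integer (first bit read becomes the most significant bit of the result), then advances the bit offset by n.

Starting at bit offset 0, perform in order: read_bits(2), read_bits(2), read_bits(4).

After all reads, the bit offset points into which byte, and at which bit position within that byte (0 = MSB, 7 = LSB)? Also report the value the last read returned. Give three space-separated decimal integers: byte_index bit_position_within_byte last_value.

Answer: 1 0 14

Derivation:
Read 1: bits[0:2] width=2 -> value=0 (bin 00); offset now 2 = byte 0 bit 2; 30 bits remain
Read 2: bits[2:4] width=2 -> value=3 (bin 11); offset now 4 = byte 0 bit 4; 28 bits remain
Read 3: bits[4:8] width=4 -> value=14 (bin 1110); offset now 8 = byte 1 bit 0; 24 bits remain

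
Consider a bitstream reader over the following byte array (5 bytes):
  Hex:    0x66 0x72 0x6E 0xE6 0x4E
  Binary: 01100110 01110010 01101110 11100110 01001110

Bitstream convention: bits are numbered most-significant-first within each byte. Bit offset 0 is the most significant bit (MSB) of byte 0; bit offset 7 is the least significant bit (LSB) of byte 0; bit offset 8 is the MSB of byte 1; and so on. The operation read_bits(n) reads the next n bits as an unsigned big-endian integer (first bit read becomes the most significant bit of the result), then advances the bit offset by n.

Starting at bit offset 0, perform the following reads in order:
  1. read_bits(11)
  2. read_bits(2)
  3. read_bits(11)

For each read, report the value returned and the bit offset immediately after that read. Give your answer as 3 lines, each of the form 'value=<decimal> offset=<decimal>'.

Answer: value=819 offset=11
value=2 offset=13
value=622 offset=24

Derivation:
Read 1: bits[0:11] width=11 -> value=819 (bin 01100110011); offset now 11 = byte 1 bit 3; 29 bits remain
Read 2: bits[11:13] width=2 -> value=2 (bin 10); offset now 13 = byte 1 bit 5; 27 bits remain
Read 3: bits[13:24] width=11 -> value=622 (bin 01001101110); offset now 24 = byte 3 bit 0; 16 bits remain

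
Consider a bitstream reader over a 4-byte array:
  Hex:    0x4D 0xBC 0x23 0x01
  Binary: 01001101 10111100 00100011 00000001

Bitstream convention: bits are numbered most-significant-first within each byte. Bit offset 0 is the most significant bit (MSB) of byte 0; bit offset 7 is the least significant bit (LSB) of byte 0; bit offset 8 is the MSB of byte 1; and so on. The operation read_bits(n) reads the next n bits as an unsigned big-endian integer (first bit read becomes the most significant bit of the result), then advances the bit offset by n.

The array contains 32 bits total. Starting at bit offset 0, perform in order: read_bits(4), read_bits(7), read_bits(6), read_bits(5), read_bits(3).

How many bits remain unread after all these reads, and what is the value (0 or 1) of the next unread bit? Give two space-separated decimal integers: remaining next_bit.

Read 1: bits[0:4] width=4 -> value=4 (bin 0100); offset now 4 = byte 0 bit 4; 28 bits remain
Read 2: bits[4:11] width=7 -> value=109 (bin 1101101); offset now 11 = byte 1 bit 3; 21 bits remain
Read 3: bits[11:17] width=6 -> value=56 (bin 111000); offset now 17 = byte 2 bit 1; 15 bits remain
Read 4: bits[17:22] width=5 -> value=8 (bin 01000); offset now 22 = byte 2 bit 6; 10 bits remain
Read 5: bits[22:25] width=3 -> value=6 (bin 110); offset now 25 = byte 3 bit 1; 7 bits remain

Answer: 7 0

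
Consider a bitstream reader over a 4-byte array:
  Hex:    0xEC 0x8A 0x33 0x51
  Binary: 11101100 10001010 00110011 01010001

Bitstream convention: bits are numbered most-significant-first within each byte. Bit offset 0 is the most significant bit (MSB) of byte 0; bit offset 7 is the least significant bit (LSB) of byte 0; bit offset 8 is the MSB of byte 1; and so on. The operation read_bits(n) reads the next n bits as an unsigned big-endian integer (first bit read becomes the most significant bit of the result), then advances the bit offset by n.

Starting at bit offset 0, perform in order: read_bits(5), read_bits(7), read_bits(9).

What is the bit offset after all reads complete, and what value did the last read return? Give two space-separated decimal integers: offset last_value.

Answer: 21 326

Derivation:
Read 1: bits[0:5] width=5 -> value=29 (bin 11101); offset now 5 = byte 0 bit 5; 27 bits remain
Read 2: bits[5:12] width=7 -> value=72 (bin 1001000); offset now 12 = byte 1 bit 4; 20 bits remain
Read 3: bits[12:21] width=9 -> value=326 (bin 101000110); offset now 21 = byte 2 bit 5; 11 bits remain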